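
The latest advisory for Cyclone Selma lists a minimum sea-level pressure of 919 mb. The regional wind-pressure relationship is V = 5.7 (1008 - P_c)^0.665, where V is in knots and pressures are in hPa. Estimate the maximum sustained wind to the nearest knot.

ΔP = 1008 − 919 = 89 mb.
89^0.665 ≈ 19.785.
V ≈ 5.7 × 19.785 ≈ 112.8 kt.

113 kt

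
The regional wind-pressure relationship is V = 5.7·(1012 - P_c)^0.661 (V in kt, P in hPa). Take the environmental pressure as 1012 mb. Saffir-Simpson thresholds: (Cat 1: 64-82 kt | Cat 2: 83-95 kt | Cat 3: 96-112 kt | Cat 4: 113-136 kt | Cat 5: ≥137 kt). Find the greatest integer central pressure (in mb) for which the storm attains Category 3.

940 mb

Category 3 begins at V = 96 kt.
Required ΔP = (96/5.7)^(1/0.661) = 16.842^1.513 ≈ 71.67 mb.
P_c ≤ 1012 − 71.67 = 940.33, so the highest integer P_c is 940 mb.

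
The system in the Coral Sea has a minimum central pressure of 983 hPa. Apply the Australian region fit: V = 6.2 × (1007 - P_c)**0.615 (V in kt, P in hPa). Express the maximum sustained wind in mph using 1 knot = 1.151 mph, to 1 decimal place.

50.4 mph

ΔP = 1007 − 983 = 24 hPa.
V ≈ 6.2 × 24^0.615 = 6.2 × 7.060 ≈ 43.775 kt.
43.775 × 1.151 ≈ 50.38 mph → 50.4 mph.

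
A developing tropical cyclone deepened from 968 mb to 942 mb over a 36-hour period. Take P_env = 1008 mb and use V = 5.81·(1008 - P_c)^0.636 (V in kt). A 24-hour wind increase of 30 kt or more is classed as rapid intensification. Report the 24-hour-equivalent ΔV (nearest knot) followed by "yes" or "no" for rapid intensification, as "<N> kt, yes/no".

V₁: ΔP = 40, V ≈ 5.81 × 40^0.636 ≈ 60.69 kt.
V₂: ΔP = 66, V ≈ 5.81 × 66^0.636 ≈ 83.45 kt.
ΔV over 36 h = 22.76 kt → 24 h equivalent = 22.76 × 24/36 ≈ 15.17 kt.
15 kt < 30 kt ⇒ not rapid intensification.

15 kt, no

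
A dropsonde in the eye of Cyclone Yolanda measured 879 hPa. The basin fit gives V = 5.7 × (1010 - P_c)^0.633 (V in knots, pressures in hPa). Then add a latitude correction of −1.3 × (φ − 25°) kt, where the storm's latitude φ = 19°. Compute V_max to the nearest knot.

ΔP = 1010 − 879 = 131 hPa.
131^0.633 ≈ 21.889.
V ≈ 5.7 × 21.889 ≈ 124.8 kt.
Latitude correction: −1.3 × (19 − 25) = 7.8 kt.
Corrected V ≈ 132.6 kt → 133 kt.

133 kt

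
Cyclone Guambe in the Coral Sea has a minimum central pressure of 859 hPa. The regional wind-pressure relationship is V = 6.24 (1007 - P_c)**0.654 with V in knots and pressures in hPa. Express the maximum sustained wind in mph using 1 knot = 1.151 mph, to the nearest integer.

189 mph

ΔP = 1007 − 859 = 148 hPa.
V ≈ 6.24 × 148^0.654 = 6.24 × 26.263 ≈ 163.884 kt.
163.884 × 1.151 ≈ 188.63 mph → 189 mph.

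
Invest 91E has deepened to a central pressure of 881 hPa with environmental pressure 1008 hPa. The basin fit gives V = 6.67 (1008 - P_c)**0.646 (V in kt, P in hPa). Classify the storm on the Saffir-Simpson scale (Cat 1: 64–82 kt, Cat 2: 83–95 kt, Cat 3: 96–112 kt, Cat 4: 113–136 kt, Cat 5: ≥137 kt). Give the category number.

ΔP = 1008 − 881 = 127 hPa.
V ≈ 6.67 × 127^0.646 = 6.67 × 22.86 ≈ 152 kt.
152 kt falls in the Category 5 band.

5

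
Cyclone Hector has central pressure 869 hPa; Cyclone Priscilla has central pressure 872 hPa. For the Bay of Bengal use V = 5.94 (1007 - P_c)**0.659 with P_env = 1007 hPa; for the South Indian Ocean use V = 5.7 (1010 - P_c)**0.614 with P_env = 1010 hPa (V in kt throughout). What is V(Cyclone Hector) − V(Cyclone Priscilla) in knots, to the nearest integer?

Cyclone Hector: ΔP = 138; V ≈ 5.94 × 138^0.659 ≈ 152.74 kt.
Cyclone Priscilla: ΔP = 138; V ≈ 5.7 × 138^0.614 ≈ 117.43 kt.
Difference ≈ 152.74 − 117.43 = 35.31 → 35 kt.

35 kt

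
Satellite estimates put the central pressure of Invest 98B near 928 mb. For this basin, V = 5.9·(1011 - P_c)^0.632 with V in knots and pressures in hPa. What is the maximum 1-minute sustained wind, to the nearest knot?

96 kt

ΔP = 1011 − 928 = 83 mb.
83^0.632 ≈ 16.325.
V ≈ 5.9 × 16.325 ≈ 96.3 kt.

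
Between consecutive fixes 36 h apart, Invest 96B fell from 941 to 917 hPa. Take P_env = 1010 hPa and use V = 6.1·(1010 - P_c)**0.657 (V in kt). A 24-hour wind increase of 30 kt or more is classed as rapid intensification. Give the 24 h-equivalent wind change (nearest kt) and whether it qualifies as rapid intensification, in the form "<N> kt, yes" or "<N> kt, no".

14 kt, no

V₁: ΔP = 69, V ≈ 6.1 × 69^0.657 ≈ 98.50 kt.
V₂: ΔP = 93, V ≈ 6.1 × 93^0.657 ≈ 119.85 kt.
ΔV over 36 h = 21.35 kt → 24 h equivalent = 21.35 × 24/36 ≈ 14.23 kt.
14 kt < 30 kt ⇒ not rapid intensification.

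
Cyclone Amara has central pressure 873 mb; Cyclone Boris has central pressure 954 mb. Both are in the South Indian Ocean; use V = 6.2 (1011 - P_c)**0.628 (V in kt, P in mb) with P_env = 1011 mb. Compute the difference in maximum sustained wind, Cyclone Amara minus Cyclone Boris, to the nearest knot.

Cyclone Amara: ΔP = 138; V ≈ 6.2 × 138^0.628 ≈ 136.85 kt.
Cyclone Boris: ΔP = 57; V ≈ 6.2 × 57^0.628 ≈ 78.54 kt.
Difference ≈ 136.85 − 78.54 = 58.31 → 58 kt.

58 kt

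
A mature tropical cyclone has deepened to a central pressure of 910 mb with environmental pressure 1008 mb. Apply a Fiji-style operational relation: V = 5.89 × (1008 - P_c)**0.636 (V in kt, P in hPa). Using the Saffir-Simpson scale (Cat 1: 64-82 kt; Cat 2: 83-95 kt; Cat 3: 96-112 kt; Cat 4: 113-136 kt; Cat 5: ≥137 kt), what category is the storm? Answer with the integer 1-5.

3

ΔP = 1008 − 910 = 98 mb.
V ≈ 5.89 × 98^0.636 = 5.89 × 18.47 ≈ 109 kt.
109 kt falls in the Category 3 band.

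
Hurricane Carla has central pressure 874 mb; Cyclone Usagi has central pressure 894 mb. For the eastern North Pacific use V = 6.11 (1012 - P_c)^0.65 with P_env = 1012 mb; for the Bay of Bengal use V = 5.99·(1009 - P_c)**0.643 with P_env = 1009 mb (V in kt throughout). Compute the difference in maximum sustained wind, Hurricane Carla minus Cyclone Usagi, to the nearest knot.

24 kt

Hurricane Carla: ΔP = 138; V ≈ 6.11 × 138^0.65 ≈ 150.30 kt.
Cyclone Usagi: ΔP = 115; V ≈ 5.99 × 115^0.643 ≈ 126.61 kt.
Difference ≈ 150.30 − 126.61 = 23.69 → 24 kt.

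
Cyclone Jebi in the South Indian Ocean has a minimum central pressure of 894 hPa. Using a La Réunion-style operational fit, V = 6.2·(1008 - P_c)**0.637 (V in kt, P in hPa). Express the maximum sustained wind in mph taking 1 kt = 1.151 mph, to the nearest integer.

146 mph

ΔP = 1008 − 894 = 114 hPa.
V ≈ 6.2 × 114^0.637 = 6.2 × 20.429 ≈ 126.660 kt.
126.660 × 1.151 ≈ 145.79 mph → 146 mph.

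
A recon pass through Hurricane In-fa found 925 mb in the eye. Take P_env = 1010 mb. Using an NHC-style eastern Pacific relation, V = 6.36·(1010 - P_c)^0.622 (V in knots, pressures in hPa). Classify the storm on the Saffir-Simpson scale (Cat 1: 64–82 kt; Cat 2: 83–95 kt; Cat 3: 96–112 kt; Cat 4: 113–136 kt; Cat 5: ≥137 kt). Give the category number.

ΔP = 1010 − 925 = 85 mb.
V ≈ 6.36 × 85^0.622 = 6.36 × 15.85 ≈ 101 kt.
101 kt falls in the Category 3 band.

3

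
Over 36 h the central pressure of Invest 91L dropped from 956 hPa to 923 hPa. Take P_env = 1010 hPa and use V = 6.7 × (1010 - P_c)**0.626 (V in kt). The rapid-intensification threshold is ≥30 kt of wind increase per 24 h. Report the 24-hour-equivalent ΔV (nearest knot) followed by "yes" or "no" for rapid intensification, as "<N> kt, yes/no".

V₁: ΔP = 54, V ≈ 6.7 × 54^0.626 ≈ 81.39 kt.
V₂: ΔP = 87, V ≈ 6.7 × 87^0.626 ≈ 109.70 kt.
ΔV over 36 h = 28.31 kt → 24 h equivalent = 28.31 × 24/36 ≈ 18.87 kt.
19 kt < 30 kt ⇒ not rapid intensification.

19 kt, no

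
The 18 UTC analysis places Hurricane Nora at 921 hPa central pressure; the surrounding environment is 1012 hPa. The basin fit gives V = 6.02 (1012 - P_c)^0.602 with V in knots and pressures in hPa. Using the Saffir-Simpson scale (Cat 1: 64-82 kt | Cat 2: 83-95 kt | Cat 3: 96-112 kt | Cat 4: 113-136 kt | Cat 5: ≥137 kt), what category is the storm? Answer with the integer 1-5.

2

ΔP = 1012 − 921 = 91 hPa.
V ≈ 6.02 × 91^0.602 = 6.02 × 15.11 ≈ 91 kt.
91 kt falls in the Category 2 band.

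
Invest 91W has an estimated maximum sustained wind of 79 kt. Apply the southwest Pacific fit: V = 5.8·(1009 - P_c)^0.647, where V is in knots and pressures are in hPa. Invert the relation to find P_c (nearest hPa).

ΔP = (V / 5.8)^(1/0.647) = (79/5.8)^1.546.
79/5.8 = 13.621; 13.621^1.546 ≈ 56.63 hPa.
P_c = 1009 − 56.63 = 952.37 ≈ 952 hPa.

952 hPa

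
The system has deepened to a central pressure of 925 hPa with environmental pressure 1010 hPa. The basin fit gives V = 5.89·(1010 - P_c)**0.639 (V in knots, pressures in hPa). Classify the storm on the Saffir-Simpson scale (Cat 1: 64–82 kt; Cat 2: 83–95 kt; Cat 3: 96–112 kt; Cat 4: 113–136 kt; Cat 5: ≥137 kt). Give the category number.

3

ΔP = 1010 − 925 = 85 hPa.
V ≈ 5.89 × 85^0.639 = 5.89 × 17.10 ≈ 101 kt.
101 kt falls in the Category 3 band.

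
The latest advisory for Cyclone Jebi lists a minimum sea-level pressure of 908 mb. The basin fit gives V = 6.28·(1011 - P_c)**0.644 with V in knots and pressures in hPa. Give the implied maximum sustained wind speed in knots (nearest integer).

ΔP = 1011 − 908 = 103 mb.
103^0.644 ≈ 19.782.
V ≈ 6.28 × 19.782 ≈ 124.2 kt.

124 kt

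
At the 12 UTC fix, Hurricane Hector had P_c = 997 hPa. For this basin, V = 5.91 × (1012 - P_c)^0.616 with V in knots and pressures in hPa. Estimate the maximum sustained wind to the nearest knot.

ΔP = 1012 − 997 = 15 hPa.
15^0.616 ≈ 5.302.
V ≈ 5.91 × 5.302 ≈ 31.3 kt.

31 kt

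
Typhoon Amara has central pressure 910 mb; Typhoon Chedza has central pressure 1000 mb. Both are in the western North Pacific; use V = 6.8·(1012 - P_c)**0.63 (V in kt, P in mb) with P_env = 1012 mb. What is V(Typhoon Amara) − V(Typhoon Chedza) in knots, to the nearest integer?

93 kt

Typhoon Amara: ΔP = 102; V ≈ 6.8 × 102^0.63 ≈ 125.29 kt.
Typhoon Chedza: ΔP = 12; V ≈ 6.8 × 12^0.63 ≈ 32.54 kt.
Difference ≈ 125.29 − 32.54 = 92.75 → 93 kt.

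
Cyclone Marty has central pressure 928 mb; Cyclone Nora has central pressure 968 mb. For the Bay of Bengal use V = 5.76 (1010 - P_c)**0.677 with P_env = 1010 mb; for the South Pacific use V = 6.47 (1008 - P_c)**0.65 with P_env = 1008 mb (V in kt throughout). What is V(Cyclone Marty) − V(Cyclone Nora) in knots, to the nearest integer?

43 kt

Cyclone Marty: ΔP = 82; V ≈ 5.76 × 82^0.677 ≈ 113.78 kt.
Cyclone Nora: ΔP = 40; V ≈ 6.47 × 40^0.65 ≈ 71.16 kt.
Difference ≈ 113.78 − 71.16 = 42.62 → 43 kt.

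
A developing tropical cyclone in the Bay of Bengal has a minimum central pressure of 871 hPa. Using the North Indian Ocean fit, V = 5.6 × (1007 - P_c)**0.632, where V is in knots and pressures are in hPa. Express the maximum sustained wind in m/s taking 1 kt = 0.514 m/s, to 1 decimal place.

64.2 m/s

ΔP = 1007 − 871 = 136 hPa.
V ≈ 5.6 × 136^0.632 = 5.6 × 22.305 ≈ 124.906 kt.
124.906 × 0.514 ≈ 64.20 m/s → 64.2 m/s.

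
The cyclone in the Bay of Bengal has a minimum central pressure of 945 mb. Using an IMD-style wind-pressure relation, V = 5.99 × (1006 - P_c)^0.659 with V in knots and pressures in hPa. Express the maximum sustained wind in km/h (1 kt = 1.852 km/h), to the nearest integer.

167 km/h

ΔP = 1006 − 945 = 61 mb.
V ≈ 5.99 × 61^0.659 = 5.99 × 15.015 ≈ 89.941 kt.
89.941 × 1.852 ≈ 166.57 km/h → 167 km/h.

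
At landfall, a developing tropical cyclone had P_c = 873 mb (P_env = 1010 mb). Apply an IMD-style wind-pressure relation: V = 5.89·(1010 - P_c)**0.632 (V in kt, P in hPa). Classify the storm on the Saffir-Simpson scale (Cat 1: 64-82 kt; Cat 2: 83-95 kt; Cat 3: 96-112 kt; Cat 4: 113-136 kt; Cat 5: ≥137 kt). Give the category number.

ΔP = 1010 − 873 = 137 mb.
V ≈ 5.89 × 137^0.632 = 5.89 × 22.41 ≈ 132 kt.
132 kt falls in the Category 4 band.

4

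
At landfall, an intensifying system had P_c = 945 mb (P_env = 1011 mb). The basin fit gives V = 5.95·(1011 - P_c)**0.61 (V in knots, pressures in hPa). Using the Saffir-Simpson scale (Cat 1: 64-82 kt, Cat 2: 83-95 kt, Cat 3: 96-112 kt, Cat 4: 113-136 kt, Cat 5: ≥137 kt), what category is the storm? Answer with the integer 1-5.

ΔP = 1011 − 945 = 66 mb.
V ≈ 5.95 × 66^0.61 = 5.95 × 12.88 ≈ 77 kt.
77 kt falls in the Category 1 band.

1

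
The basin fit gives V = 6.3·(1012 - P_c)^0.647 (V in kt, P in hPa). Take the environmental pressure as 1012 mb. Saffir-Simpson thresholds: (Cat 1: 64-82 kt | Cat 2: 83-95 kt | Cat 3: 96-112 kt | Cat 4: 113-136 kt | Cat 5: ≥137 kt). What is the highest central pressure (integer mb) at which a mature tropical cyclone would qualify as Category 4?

Category 4 begins at V = 113 kt.
Required ΔP = (113/6.3)^(1/0.647) = 17.937^1.546 ≈ 86.65 mb.
P_c ≤ 1012 − 86.65 = 925.35, so the highest integer P_c is 925 mb.

925 mb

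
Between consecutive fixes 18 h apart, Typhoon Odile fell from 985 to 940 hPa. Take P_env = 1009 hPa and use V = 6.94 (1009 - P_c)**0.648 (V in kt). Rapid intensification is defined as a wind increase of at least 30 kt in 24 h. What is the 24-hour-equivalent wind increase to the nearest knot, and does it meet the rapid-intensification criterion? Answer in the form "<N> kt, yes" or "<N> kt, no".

71 kt, yes

V₁: ΔP = 24, V ≈ 6.94 × 24^0.648 ≈ 54.42 kt.
V₂: ΔP = 69, V ≈ 6.94 × 69^0.648 ≈ 107.88 kt.
ΔV over 18 h = 53.46 kt → 24 h equivalent = 53.46 × 24/18 ≈ 71.28 kt.
71 kt ≥ 30 kt ⇒ rapid intensification.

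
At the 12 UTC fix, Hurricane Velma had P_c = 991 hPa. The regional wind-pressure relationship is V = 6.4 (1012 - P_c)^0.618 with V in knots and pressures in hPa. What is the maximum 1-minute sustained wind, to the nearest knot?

ΔP = 1012 − 991 = 21 hPa.
21^0.618 ≈ 6.563.
V ≈ 6.4 × 6.563 ≈ 42.0 kt.

42 kt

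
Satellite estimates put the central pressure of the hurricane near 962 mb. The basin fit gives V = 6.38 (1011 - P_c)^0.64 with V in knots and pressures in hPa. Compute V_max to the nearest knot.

77 kt

ΔP = 1011 − 962 = 49 mb.
49^0.64 ≈ 12.071.
V ≈ 6.38 × 12.071 ≈ 77.0 kt.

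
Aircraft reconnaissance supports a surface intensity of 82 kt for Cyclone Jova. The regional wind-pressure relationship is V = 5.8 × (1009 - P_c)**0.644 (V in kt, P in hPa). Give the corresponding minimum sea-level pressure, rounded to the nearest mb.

ΔP = (V / 5.8)^(1/0.644) = (82/5.8)^1.553.
82/5.8 = 14.138; 14.138^1.553 ≈ 61.14 mb.
P_c = 1009 − 61.14 = 947.86 ≈ 948 mb.

948 mb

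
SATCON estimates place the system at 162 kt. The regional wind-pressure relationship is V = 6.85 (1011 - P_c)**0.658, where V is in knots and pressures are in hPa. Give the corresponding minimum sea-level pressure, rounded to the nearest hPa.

ΔP = (V / 6.85)^(1/0.658) = (162/6.85)^1.520.
162/6.85 = 23.650; 23.650^1.520 ≈ 122.43 hPa.
P_c = 1011 − 122.43 = 888.57 ≈ 889 hPa.

889 hPa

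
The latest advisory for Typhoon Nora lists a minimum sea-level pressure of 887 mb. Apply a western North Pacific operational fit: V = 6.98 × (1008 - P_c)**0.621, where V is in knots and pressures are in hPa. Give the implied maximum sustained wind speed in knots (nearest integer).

ΔP = 1008 − 887 = 121 mb.
121^0.621 ≈ 19.652.
V ≈ 6.98 × 19.652 ≈ 137.2 kt.

137 kt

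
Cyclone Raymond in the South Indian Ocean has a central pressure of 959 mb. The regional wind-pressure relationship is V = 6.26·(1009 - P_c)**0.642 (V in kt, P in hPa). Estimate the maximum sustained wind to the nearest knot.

ΔP = 1009 − 959 = 50 mb.
50^0.642 ≈ 12.324.
V ≈ 6.26 × 12.324 ≈ 77.1 kt.

77 kt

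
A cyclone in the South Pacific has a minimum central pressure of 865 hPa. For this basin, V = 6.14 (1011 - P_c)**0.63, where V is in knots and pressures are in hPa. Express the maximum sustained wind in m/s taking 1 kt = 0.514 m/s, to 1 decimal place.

72.9 m/s

ΔP = 1011 − 865 = 146 hPa.
V ≈ 6.14 × 146^0.63 = 6.14 × 23.096 ≈ 141.811 kt.
141.811 × 0.514 ≈ 72.89 m/s → 72.9 m/s.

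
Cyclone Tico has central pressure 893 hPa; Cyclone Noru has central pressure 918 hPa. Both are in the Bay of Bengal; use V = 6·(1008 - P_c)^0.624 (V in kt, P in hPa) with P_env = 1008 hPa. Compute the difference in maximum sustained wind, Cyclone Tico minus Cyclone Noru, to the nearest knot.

Cyclone Tico: ΔP = 115; V ≈ 6 × 115^0.624 ≈ 115.88 kt.
Cyclone Noru: ΔP = 90; V ≈ 6 × 90^0.624 ≈ 99.45 kt.
Difference ≈ 115.88 − 99.45 = 16.43 → 16 kt.

16 kt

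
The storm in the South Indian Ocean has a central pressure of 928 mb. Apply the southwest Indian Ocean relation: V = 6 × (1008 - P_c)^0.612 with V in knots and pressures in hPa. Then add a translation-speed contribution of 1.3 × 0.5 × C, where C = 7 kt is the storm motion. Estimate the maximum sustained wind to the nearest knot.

ΔP = 1008 − 928 = 80 mb.
80^0.612 ≈ 14.611.
V ≈ 6 × 14.611 ≈ 87.7 kt.
Translation term: 1.3 × 0.5 × 7 = 4.55 kt.
Corrected V ≈ 92.25 kt → 92 kt.

92 kt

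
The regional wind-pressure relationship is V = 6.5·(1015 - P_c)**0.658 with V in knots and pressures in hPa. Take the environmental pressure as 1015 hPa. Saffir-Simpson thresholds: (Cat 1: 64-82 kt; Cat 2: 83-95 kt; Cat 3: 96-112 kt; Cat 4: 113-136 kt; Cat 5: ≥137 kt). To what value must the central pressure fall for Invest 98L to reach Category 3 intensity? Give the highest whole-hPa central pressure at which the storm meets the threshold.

955 hPa

Category 3 begins at V = 96 kt.
Required ΔP = (96/6.5)^(1/0.658) = 14.769^1.520 ≈ 59.86 hPa.
P_c ≤ 1015 − 59.86 = 955.14, so the highest integer P_c is 955 hPa.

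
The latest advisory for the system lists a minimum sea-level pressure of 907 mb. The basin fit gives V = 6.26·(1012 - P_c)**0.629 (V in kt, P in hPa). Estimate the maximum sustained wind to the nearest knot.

ΔP = 1012 − 907 = 105 mb.
105^0.629 ≈ 18.678.
V ≈ 6.26 × 18.678 ≈ 116.9 kt.

117 kt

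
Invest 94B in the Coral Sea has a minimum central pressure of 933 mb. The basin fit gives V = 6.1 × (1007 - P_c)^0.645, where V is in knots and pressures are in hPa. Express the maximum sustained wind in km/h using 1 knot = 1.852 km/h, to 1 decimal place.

ΔP = 1007 − 933 = 74 mb.
V ≈ 6.1 × 74^0.645 = 6.1 × 16.057 ≈ 97.945 kt.
97.945 × 1.852 ≈ 181.39 km/h → 181.4 km/h.

181.4 km/h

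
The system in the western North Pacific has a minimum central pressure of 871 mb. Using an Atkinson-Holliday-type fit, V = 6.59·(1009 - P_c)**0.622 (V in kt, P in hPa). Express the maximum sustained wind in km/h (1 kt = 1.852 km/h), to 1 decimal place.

ΔP = 1009 − 871 = 138 mb.
V ≈ 6.59 × 138^0.622 = 6.59 × 21.429 ≈ 141.218 kt.
141.218 × 1.852 ≈ 261.54 km/h → 261.5 km/h.

261.5 km/h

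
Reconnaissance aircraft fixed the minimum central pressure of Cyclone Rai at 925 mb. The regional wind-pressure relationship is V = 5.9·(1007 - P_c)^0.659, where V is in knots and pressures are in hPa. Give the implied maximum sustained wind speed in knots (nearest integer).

108 kt

ΔP = 1007 − 925 = 82 mb.
82^0.659 ≈ 18.247.
V ≈ 5.9 × 18.247 ≈ 107.7 kt.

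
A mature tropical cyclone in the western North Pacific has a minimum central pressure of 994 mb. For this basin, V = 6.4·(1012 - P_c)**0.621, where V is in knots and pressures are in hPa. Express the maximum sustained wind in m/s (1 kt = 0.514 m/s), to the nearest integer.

ΔP = 1012 − 994 = 18 mb.
V ≈ 6.4 × 18^0.621 = 6.4 × 6.019 ≈ 38.522 kt.
38.522 × 0.514 ≈ 19.80 m/s → 20 m/s.

20 m/s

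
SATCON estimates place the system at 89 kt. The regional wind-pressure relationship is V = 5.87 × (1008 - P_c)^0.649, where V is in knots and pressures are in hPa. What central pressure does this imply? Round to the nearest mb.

ΔP = (V / 5.87)^(1/0.649) = (89/5.87)^1.541.
89/5.87 = 15.162; 15.162^1.541 ≈ 65.97 mb.
P_c = 1008 − 65.97 = 942.03 ≈ 942 mb.

942 mb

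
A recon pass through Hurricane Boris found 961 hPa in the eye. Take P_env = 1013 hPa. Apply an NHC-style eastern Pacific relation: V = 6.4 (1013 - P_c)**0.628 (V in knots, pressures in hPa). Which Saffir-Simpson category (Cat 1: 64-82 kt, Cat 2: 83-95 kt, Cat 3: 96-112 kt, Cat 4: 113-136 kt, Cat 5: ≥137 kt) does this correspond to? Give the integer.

ΔP = 1013 − 961 = 52 hPa.
V ≈ 6.4 × 52^0.628 = 6.4 × 11.96 ≈ 77 kt.
77 kt falls in the Category 1 band.

1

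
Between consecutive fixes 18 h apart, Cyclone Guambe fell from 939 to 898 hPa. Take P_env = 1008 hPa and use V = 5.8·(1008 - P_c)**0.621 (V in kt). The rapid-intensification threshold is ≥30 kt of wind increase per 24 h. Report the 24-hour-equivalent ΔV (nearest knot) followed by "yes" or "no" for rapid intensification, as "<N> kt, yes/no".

V₁: ΔP = 69, V ≈ 5.8 × 69^0.621 ≈ 80.42 kt.
V₂: ΔP = 110, V ≈ 5.8 × 110^0.621 ≈ 107.43 kt.
ΔV over 18 h = 27.01 kt → 24 h equivalent = 27.01 × 24/18 ≈ 36.01 kt.
36 kt ≥ 30 kt ⇒ rapid intensification.

36 kt, yes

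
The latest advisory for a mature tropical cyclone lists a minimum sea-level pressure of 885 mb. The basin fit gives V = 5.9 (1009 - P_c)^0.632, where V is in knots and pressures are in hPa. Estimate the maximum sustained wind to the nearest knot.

ΔP = 1009 − 885 = 124 mb.
124^0.632 ≈ 21.040.
V ≈ 5.9 × 21.040 ≈ 124.1 kt.

124 kt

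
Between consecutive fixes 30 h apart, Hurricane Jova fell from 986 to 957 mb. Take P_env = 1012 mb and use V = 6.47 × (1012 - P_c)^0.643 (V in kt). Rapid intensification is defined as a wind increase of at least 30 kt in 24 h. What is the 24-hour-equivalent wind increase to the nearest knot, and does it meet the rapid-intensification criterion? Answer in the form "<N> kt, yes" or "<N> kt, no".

26 kt, no

V₁: ΔP = 26, V ≈ 6.47 × 26^0.643 ≈ 52.57 kt.
V₂: ΔP = 55, V ≈ 6.47 × 55^0.643 ≈ 85.11 kt.
ΔV over 30 h = 32.54 kt → 24 h equivalent = 32.54 × 24/30 ≈ 26.03 kt.
26 kt < 30 kt ⇒ not rapid intensification.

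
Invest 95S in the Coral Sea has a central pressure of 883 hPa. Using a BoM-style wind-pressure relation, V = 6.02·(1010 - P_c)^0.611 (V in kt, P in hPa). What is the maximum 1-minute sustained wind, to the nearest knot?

ΔP = 1010 − 883 = 127 hPa.
127^0.611 ≈ 19.294.
V ≈ 6.02 × 19.294 ≈ 116.2 kt.

116 kt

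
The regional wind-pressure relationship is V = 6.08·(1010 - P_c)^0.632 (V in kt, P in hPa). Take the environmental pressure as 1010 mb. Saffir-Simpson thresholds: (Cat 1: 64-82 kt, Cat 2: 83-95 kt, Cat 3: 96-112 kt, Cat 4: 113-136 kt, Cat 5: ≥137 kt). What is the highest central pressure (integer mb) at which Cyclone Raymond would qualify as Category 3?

931 mb

Category 3 begins at V = 96 kt.
Required ΔP = (96/6.08)^(1/0.632) = 15.789^1.582 ≈ 78.73 mb.
P_c ≤ 1010 − 78.73 = 931.27, so the highest integer P_c is 931 mb.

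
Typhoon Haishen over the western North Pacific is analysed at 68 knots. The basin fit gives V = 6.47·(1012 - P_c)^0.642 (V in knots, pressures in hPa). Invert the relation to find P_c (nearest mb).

973 mb

ΔP = (V / 6.47)^(1/0.642) = (68/6.47)^1.558.
68/6.47 = 10.510; 10.510^1.558 ≈ 39.02 mb.
P_c = 1012 − 39.02 = 972.98 ≈ 973 mb.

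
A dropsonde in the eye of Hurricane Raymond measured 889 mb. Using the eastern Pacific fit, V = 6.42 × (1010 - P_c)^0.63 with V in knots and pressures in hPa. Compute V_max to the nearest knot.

132 kt

ΔP = 1010 − 889 = 121 mb.
121^0.63 ≈ 20.519.
V ≈ 6.42 × 20.519 ≈ 131.7 kt.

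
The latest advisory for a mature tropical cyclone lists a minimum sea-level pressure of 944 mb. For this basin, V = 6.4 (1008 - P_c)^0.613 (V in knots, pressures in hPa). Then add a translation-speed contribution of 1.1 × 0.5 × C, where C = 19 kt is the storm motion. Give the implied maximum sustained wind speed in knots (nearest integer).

92 kt

ΔP = 1008 − 944 = 64 mb.
64^0.613 ≈ 12.799.
V ≈ 6.4 × 12.799 ≈ 81.9 kt.
Translation term: 1.1 × 0.5 × 19 = 10.45 kt.
Corrected V ≈ 92.35 kt → 92 kt.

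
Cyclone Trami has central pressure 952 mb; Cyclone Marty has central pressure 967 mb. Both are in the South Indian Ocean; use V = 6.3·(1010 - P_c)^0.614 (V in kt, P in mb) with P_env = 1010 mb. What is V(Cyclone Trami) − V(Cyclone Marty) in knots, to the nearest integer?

Cyclone Trami: ΔP = 58; V ≈ 6.3 × 58^0.614 ≈ 76.22 kt.
Cyclone Marty: ΔP = 43; V ≈ 6.3 × 43^0.614 ≈ 63.43 kt.
Difference ≈ 76.22 − 63.43 = 12.79 → 13 kt.

13 kt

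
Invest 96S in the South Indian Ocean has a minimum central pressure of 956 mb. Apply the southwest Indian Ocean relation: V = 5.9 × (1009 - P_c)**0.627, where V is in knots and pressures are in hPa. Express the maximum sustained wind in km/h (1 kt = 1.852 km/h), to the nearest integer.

ΔP = 1009 − 956 = 53 mb.
V ≈ 5.9 × 53^0.627 = 5.9 × 12.054 ≈ 71.117 kt.
71.117 × 1.852 ≈ 131.71 km/h → 132 km/h.

132 km/h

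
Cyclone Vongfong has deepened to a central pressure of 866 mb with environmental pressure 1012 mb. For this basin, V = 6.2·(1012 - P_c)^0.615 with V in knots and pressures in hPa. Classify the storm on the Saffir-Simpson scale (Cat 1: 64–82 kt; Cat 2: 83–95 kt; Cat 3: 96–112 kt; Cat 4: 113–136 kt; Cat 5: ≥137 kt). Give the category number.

ΔP = 1012 − 866 = 146 mb.
V ≈ 6.2 × 146^0.615 = 6.2 × 21.43 ≈ 133 kt.
133 kt falls in the Category 4 band.

4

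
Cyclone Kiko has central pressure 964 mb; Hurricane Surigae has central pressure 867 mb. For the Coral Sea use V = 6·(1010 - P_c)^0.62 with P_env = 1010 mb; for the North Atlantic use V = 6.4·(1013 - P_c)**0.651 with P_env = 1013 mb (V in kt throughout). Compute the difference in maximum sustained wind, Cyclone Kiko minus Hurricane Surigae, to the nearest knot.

Cyclone Kiko: ΔP = 46; V ≈ 6 × 46^0.62 ≈ 64.43 kt.
Hurricane Surigae: ΔP = 146; V ≈ 6.4 × 146^0.651 ≈ 164.12 kt.
Difference ≈ 64.43 − 164.12 = -99.69 → -100 kt.

-100 kt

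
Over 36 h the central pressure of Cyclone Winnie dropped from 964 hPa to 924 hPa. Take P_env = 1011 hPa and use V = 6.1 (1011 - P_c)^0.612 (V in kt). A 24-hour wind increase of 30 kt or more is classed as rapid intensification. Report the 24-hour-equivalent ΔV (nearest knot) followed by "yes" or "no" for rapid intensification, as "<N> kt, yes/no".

V₁: ΔP = 47, V ≈ 6.1 × 47^0.612 ≈ 64.37 kt.
V₂: ΔP = 87, V ≈ 6.1 × 87^0.612 ≈ 93.82 kt.
ΔV over 36 h = 29.45 kt → 24 h equivalent = 29.45 × 24/36 ≈ 19.63 kt.
20 kt < 30 kt ⇒ not rapid intensification.

20 kt, no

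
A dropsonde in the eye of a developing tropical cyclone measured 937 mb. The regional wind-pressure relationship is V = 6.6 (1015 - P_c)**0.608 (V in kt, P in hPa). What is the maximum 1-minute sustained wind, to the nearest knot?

93 kt

ΔP = 1015 − 937 = 78 mb.
78^0.608 ≈ 14.138.
V ≈ 6.6 × 14.138 ≈ 93.3 kt.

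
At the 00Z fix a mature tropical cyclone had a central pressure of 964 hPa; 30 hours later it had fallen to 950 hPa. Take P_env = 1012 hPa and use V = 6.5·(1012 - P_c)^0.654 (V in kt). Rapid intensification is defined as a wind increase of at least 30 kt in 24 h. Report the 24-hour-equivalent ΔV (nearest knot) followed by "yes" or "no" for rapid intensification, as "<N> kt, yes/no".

12 kt, no

V₁: ΔP = 48, V ≈ 6.5 × 48^0.654 ≈ 81.74 kt.
V₂: ΔP = 62, V ≈ 6.5 × 62^0.654 ≈ 96.64 kt.
ΔV over 30 h = 14.90 kt → 24 h equivalent = 14.90 × 24/30 ≈ 11.92 kt.
12 kt < 30 kt ⇒ not rapid intensification.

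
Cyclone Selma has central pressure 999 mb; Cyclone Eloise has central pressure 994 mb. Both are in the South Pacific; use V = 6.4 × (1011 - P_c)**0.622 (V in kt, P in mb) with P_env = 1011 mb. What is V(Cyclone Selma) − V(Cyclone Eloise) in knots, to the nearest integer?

-7 kt

Cyclone Selma: ΔP = 12; V ≈ 6.4 × 12^0.622 ≈ 30.02 kt.
Cyclone Eloise: ΔP = 17; V ≈ 6.4 × 17^0.622 ≈ 37.28 kt.
Difference ≈ 30.02 − 37.28 = -7.26 → -7 kt.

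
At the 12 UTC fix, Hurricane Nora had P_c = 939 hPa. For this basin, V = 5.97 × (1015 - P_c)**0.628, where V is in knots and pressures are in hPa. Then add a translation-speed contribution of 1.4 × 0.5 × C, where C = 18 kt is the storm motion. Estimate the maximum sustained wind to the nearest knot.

103 kt

ΔP = 1015 − 939 = 76 hPa.
76^0.628 ≈ 15.176.
V ≈ 5.97 × 15.176 ≈ 90.6 kt.
Translation term: 1.4 × 0.5 × 18 = 12.6 kt.
Corrected V ≈ 103.2 kt → 103 kt.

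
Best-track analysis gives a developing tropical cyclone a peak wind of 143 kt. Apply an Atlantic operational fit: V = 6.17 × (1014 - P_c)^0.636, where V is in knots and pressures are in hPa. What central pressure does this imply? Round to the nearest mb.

ΔP = (V / 6.17)^(1/0.636) = (143/6.17)^1.572.
143/6.17 = 23.177; 23.177^1.572 ≈ 140.06 mb.
P_c = 1014 − 140.06 = 873.94 ≈ 874 mb.

874 mb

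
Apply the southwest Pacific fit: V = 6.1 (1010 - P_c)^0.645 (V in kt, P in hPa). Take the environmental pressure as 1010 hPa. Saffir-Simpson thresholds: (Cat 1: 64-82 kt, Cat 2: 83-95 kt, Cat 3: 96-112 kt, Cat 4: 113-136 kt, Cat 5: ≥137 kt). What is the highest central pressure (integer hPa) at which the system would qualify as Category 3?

Category 3 begins at V = 96 kt.
Required ΔP = (96/6.1)^(1/0.645) = 15.738^1.550 ≈ 71.73 hPa.
P_c ≤ 1010 − 71.73 = 938.27, so the highest integer P_c is 938 hPa.

938 hPa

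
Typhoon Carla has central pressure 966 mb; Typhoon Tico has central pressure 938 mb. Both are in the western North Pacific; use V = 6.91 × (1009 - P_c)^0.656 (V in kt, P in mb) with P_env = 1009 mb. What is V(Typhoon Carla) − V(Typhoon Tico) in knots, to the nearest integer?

-32 kt

Typhoon Carla: ΔP = 43; V ≈ 6.91 × 43^0.656 ≈ 81.48 kt.
Typhoon Tico: ΔP = 71; V ≈ 6.91 × 71^0.656 ≈ 113.21 kt.
Difference ≈ 81.48 − 113.21 = -31.73 → -32 kt.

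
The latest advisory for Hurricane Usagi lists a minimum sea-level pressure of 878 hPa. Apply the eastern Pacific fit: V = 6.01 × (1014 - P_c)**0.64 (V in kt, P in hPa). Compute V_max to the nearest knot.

ΔP = 1014 − 878 = 136 hPa.
136^0.64 ≈ 23.199.
V ≈ 6.01 × 23.199 ≈ 139.4 kt.

139 kt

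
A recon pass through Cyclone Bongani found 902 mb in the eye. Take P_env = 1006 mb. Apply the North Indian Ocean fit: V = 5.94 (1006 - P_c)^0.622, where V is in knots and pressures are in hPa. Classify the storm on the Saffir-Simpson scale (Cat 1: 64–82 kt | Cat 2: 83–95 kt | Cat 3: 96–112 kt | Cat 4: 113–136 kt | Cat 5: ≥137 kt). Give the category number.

3

ΔP = 1006 − 902 = 104 mb.
V ≈ 5.94 × 104^0.622 = 5.94 × 17.97 ≈ 107 kt.
107 kt falls in the Category 3 band.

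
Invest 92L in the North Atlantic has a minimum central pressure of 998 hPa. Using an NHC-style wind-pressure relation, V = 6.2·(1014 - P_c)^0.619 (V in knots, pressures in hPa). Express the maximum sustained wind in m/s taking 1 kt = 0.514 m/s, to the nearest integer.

ΔP = 1014 − 998 = 16 hPa.
V ≈ 6.2 × 16^0.619 = 6.2 × 5.564 ≈ 34.494 kt.
34.494 × 0.514 ≈ 17.73 m/s → 18 m/s.

18 m/s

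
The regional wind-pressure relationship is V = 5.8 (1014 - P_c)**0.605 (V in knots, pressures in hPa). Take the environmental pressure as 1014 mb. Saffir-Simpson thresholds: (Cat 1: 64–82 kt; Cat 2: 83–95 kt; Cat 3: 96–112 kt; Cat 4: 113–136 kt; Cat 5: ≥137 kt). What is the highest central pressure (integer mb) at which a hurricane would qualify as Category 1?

Category 1 begins at V = 64 kt.
Required ΔP = (64/5.8)^(1/0.605) = 11.034^1.653 ≈ 52.91 mb.
P_c ≤ 1014 − 52.91 = 961.09, so the highest integer P_c is 961 mb.

961 mb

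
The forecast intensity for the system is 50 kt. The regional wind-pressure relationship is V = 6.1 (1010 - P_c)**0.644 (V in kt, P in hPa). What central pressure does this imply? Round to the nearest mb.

ΔP = (V / 6.1)^(1/0.644) = (50/6.1)^1.553.
50/6.1 = 8.197; 8.197^1.553 ≈ 26.22 mb.
P_c = 1010 − 26.22 = 983.78 ≈ 984 mb.

984 mb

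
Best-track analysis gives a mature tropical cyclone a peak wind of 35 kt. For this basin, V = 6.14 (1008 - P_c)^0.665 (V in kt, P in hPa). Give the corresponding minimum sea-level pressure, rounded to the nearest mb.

994 mb

ΔP = (V / 6.14)^(1/0.665) = (35/6.14)^1.504.
35/6.14 = 5.700; 5.700^1.504 ≈ 13.70 mb.
P_c = 1008 − 13.70 = 994.30 ≈ 994 mb.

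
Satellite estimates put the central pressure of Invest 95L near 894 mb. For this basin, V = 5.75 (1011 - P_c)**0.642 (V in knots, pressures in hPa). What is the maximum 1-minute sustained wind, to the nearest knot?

ΔP = 1011 − 894 = 117 mb.
117^0.642 ≈ 21.270.
V ≈ 5.75 × 21.270 ≈ 122.3 kt.

122 kt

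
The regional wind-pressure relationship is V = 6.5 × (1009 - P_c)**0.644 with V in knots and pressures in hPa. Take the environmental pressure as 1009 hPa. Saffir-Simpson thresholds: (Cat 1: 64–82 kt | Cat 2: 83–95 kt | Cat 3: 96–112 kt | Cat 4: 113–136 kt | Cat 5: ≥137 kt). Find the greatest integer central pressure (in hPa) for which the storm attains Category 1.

Category 1 begins at V = 64 kt.
Required ΔP = (64/6.5)^(1/0.644) = 9.846^1.553 ≈ 34.86 hPa.
P_c ≤ 1009 − 34.86 = 974.14, so the highest integer P_c is 974 hPa.

974 hPa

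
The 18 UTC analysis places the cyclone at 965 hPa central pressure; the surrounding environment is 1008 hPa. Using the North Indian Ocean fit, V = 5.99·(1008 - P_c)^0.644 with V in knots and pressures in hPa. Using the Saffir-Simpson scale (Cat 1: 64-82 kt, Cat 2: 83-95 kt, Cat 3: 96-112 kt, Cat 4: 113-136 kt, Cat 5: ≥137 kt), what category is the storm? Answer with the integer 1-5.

ΔP = 1008 − 965 = 43 hPa.
V ≈ 5.99 × 43^0.644 = 5.99 × 11.27 ≈ 68 kt.
68 kt falls in the Category 1 band.

1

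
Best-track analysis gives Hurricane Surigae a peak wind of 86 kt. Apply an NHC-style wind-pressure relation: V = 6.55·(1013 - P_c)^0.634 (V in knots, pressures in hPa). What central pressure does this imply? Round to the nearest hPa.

955 hPa

ΔP = (V / 6.55)^(1/0.634) = (86/6.55)^1.577.
86/6.55 = 13.130; 13.130^1.577 ≈ 58.05 hPa.
P_c = 1013 − 58.05 = 954.95 ≈ 955 hPa.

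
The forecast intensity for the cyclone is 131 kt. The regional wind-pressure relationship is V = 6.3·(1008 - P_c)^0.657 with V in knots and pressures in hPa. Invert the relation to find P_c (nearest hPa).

907 hPa

ΔP = (V / 6.3)^(1/0.657) = (131/6.3)^1.522.
131/6.3 = 20.794; 20.794^1.522 ≈ 101.39 hPa.
P_c = 1008 − 101.39 = 906.61 ≈ 907 hPa.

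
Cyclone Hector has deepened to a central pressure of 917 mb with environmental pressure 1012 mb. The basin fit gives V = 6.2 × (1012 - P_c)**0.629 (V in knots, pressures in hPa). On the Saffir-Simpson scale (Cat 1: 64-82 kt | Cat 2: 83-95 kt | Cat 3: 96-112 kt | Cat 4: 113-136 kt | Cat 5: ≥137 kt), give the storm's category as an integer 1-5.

ΔP = 1012 − 917 = 95 mb.
V ≈ 6.2 × 95^0.629 = 6.2 × 17.54 ≈ 109 kt.
109 kt falls in the Category 3 band.

3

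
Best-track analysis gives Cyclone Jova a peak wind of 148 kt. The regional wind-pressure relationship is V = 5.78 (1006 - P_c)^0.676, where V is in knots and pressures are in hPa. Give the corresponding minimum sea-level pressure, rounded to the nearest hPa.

885 hPa

ΔP = (V / 5.78)^(1/0.676) = (148/5.78)^1.479.
148/5.78 = 25.606; 25.606^1.479 ≈ 121.15 hPa.
P_c = 1006 − 121.15 = 884.85 ≈ 885 hPa.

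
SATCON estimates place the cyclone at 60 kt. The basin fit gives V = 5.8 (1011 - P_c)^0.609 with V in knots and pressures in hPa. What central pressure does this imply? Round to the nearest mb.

ΔP = (V / 5.8)^(1/0.609) = (60/5.8)^1.642.
60/5.8 = 10.345; 10.345^1.642 ≈ 46.37 mb.
P_c = 1011 − 46.37 = 964.63 ≈ 965 mb.

965 mb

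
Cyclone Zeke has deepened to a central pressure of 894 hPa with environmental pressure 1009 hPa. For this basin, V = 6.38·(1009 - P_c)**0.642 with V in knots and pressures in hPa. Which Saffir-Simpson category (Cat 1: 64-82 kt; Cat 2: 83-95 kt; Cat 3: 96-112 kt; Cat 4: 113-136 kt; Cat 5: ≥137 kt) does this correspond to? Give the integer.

ΔP = 1009 − 894 = 115 hPa.
V ≈ 6.38 × 115^0.642 = 6.38 × 21.04 ≈ 134 kt.
134 kt falls in the Category 4 band.

4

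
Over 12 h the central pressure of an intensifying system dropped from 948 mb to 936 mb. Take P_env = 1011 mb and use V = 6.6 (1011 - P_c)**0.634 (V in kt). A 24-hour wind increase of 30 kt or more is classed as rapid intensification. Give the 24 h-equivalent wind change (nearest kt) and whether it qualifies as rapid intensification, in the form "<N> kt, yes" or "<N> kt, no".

21 kt, no

V₁: ΔP = 63, V ≈ 6.6 × 63^0.634 ≈ 91.27 kt.
V₂: ΔP = 75, V ≈ 6.6 × 75^0.634 ≈ 101.94 kt.
ΔV over 12 h = 10.67 kt → 24 h equivalent = 10.67 × 24/12 ≈ 21.34 kt.
21 kt < 30 kt ⇒ not rapid intensification.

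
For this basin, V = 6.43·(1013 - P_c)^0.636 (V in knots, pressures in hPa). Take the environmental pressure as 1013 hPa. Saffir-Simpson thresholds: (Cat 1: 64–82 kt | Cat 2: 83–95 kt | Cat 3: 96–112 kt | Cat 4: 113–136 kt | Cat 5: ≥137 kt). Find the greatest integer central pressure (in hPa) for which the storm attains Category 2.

Category 2 begins at V = 83 kt.
Required ΔP = (83/6.43)^(1/0.636) = 12.908^1.572 ≈ 55.80 hPa.
P_c ≤ 1013 − 55.80 = 957.20, so the highest integer P_c is 957 hPa.

957 hPa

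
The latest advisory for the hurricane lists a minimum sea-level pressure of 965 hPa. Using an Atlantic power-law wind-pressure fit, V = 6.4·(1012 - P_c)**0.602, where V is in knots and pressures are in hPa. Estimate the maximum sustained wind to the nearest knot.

65 kt

ΔP = 1012 − 965 = 47 hPa.
47^0.602 ≈ 10.153.
V ≈ 6.4 × 10.153 ≈ 65.0 kt.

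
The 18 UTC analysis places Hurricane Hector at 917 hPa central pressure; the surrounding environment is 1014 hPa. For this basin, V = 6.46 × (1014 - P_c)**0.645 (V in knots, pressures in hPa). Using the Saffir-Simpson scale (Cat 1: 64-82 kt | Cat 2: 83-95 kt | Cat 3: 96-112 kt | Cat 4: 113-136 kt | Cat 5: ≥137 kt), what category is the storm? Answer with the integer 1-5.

4

ΔP = 1014 − 917 = 97 hPa.
V ≈ 6.46 × 97^0.645 = 6.46 × 19.12 ≈ 124 kt.
124 kt falls in the Category 4 band.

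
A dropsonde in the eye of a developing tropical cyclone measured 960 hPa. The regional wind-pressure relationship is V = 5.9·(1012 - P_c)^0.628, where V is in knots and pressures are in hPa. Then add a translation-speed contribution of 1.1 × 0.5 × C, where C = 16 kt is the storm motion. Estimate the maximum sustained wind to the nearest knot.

79 kt

ΔP = 1012 − 960 = 52 hPa.
52^0.628 ≈ 11.958.
V ≈ 5.9 × 11.958 ≈ 70.6 kt.
Translation term: 1.1 × 0.5 × 16 = 8.8 kt.
Corrected V ≈ 79.4 kt → 79 kt.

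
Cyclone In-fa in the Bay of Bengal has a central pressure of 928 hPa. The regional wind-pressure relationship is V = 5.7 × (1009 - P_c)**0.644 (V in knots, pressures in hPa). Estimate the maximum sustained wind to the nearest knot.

ΔP = 1009 − 928 = 81 hPa.
81^0.644 ≈ 16.946.
V ≈ 5.7 × 16.946 ≈ 96.6 kt.

97 kt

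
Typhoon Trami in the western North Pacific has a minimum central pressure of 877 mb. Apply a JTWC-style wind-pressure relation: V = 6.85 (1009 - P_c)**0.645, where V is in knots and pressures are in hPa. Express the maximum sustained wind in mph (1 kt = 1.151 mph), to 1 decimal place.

183.9 mph

ΔP = 1009 − 877 = 132 mb.
V ≈ 6.85 × 132^0.645 = 6.85 × 23.322 ≈ 159.757 kt.
159.757 × 1.151 ≈ 183.88 mph → 183.9 mph.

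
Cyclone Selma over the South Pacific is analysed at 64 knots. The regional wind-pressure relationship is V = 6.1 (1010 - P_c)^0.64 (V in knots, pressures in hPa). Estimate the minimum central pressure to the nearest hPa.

971 hPa

ΔP = (V / 6.1)^(1/0.64) = (64/6.1)^1.562.
64/6.1 = 10.492; 10.492^1.562 ≈ 39.36 hPa.
P_c = 1010 − 39.36 = 970.64 ≈ 971 hPa.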